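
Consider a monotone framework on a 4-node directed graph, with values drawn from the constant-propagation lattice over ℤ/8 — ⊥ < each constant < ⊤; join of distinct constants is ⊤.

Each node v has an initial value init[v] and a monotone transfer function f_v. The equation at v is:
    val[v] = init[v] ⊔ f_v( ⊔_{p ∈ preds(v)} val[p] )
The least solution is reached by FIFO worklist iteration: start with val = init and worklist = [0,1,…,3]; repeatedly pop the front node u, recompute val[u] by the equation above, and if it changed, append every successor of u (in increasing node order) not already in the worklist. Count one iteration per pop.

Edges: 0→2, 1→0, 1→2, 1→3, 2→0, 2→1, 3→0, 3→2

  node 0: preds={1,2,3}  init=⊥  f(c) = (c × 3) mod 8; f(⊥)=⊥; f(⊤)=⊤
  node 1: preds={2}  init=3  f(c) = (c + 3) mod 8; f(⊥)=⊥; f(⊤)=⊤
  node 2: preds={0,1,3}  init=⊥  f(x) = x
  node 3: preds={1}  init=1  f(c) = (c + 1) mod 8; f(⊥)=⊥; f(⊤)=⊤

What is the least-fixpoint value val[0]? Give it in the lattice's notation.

⊤

Trace (9 dequeues):
  [1] u=0 | in ⊤ | out ⊤ | prev ⊥ | push {}
  [2] u=1 | in ⊥ | out 3 | ==
  [3] u=2 | in ⊤ | out ⊤ | prev ⊥ | push {0,1}
  [4] u=3 | in 3 | out ⊤ | prev 1 | push {2}
  [5] u=0 | in ⊤ | out ⊤ | ==
  [6] u=1 | in ⊤ | out ⊤ | prev 3 | push {0,3}
  [7] u=2 | in ⊤ | out ⊤ | ==
  [8] u=0 | in ⊤ | out ⊤ | ==
  [9] u=3 | in ⊤ | out ⊤ | ==

Converged values:
  [0] ⊤
  [1] ⊤
  [2] ⊤
  [3] ⊤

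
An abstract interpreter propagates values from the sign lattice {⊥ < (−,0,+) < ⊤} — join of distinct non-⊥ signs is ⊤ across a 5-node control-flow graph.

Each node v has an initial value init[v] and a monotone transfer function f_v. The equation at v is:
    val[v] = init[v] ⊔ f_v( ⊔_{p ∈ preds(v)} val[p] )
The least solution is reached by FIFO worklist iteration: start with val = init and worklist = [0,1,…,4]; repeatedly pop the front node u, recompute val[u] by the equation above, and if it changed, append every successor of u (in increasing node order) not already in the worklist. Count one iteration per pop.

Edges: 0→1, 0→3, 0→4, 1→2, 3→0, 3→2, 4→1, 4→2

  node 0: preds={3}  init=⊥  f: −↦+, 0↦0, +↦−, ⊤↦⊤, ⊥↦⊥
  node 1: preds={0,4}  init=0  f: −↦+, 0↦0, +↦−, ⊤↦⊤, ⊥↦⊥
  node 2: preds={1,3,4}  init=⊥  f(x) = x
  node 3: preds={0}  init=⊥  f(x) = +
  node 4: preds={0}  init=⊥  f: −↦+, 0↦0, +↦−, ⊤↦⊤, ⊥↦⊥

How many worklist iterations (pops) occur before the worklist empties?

Trace (12 dequeues):
  [1] u=0 | in ⊥ | out ⊥ | ==
  [2] u=1 | in ⊥ | out 0 | ==
  [3] u=2 | in 0 | out 0 | prev ⊥ | push {}
  [4] u=3 | in ⊥ | out + | prev ⊥ | push {0,2}
  [5] u=4 | in ⊥ | out ⊥ | ==
  [6] u=0 | in + | out − | prev ⊥ | push {1,3,4}
  [7] u=2 | in ⊤ | out ⊤ | prev 0 | push {}
  [8] u=1 | in − | out ⊤ | prev 0 | push {2}
  [9] u=3 | in − | out + | ==
  [10] u=4 | in − | out + | prev ⊥ | push {1}
  [11] u=2 | in ⊤ | out ⊤ | ==
  [12] u=1 | in ⊤ | out ⊤ | ==

Converged values:
  [0] −
  [1] ⊤
  [2] ⊤
  [3] +
  [4] +

12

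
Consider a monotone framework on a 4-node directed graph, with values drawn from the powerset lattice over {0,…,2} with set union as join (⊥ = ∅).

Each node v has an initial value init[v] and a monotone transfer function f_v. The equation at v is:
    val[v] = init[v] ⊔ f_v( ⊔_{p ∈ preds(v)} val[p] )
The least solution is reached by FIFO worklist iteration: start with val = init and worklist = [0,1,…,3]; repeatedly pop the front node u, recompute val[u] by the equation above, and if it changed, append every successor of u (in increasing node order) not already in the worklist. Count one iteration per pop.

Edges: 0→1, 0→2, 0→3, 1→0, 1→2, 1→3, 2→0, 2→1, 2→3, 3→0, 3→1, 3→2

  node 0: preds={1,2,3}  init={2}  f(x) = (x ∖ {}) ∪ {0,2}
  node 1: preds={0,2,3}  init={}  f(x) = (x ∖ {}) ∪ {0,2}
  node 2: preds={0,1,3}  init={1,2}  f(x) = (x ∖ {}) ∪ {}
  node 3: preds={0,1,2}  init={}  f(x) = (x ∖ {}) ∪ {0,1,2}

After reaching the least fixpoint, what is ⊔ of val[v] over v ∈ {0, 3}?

{0,1,2}

Worklist (7 pops):
  #1 pop 0: in={1,2} → {0,1,2} (was {2}); enqueue []
  #2 pop 1: in={0,1,2} → {0,1,2} (was {}); enqueue [0]
  #3 pop 2: in={0,1,2} → {0,1,2} (was {1,2}); enqueue [1]
  #4 pop 3: in={0,1,2} → {0,1,2} (was {}); enqueue [2]
  #5 pop 0: in={0,1,2} → {0,1,2} (no change)
  #6 pop 1: in={0,1,2} → {0,1,2} (no change)
  #7 pop 2: in={0,1,2} → {0,1,2} (no change)

Fixpoint:
  val[0] = {0,1,2}
  val[1] = {0,1,2}
  val[2] = {0,1,2}
  val[3] = {0,1,2}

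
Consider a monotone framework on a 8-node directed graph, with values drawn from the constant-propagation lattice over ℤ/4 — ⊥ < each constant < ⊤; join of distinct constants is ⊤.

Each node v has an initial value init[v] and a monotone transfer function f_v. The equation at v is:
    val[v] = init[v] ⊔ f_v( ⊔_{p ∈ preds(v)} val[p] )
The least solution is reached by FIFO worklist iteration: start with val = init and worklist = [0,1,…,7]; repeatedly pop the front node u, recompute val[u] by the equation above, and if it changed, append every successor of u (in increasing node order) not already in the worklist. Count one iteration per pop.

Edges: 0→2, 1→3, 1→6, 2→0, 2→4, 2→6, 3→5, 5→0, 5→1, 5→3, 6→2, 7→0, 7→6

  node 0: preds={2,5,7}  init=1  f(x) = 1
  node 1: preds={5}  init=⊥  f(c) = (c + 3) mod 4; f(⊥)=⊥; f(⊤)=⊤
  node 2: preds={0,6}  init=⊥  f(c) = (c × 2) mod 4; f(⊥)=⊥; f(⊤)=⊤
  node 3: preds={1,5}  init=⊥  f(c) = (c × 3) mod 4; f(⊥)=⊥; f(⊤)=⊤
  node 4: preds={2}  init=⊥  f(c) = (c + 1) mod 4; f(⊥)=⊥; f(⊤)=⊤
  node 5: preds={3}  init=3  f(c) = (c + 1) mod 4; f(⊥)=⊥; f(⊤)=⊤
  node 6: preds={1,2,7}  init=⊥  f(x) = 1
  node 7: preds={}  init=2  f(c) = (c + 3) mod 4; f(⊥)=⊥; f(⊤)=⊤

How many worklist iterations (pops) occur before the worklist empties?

13

Iteration log — 13 steps:
  step 1. node 0  ⊔preds=⊤  new=1  stable
  step 2. node 1  ⊔preds=3  new=2  old=⊥  +wl: 
  step 3. node 2  ⊔preds=1  new=2  old=⊥  +wl: 0
  step 4. node 3  ⊔preds=⊤  new=⊤  old=⊥  +wl: 
  step 5. node 4  ⊔preds=2  new=3  old=⊥  +wl: 
  step 6. node 5  ⊔preds=⊤  new=⊤  old=3  +wl: 1,3
  step 7. node 6  ⊔preds=2  new=1  old=⊥  +wl: 2
  step 8. node 7  ⊔preds=⊥  new=2  stable
  step 9. node 0  ⊔preds=⊤  new=1  stable
  step 10. node 1  ⊔preds=⊤  new=⊤  old=2  +wl: 6
  step 11. node 3  ⊔preds=⊤  new=⊤  stable
  step 12. node 2  ⊔preds=1  new=2  stable
  step 13. node 6  ⊔preds=⊤  new=1  stable

Least fixpoint reached:
  node 0: 1
  node 1: ⊤
  node 2: 2
  node 3: ⊤
  node 4: 3
  node 5: ⊤
  node 6: 1
  node 7: 2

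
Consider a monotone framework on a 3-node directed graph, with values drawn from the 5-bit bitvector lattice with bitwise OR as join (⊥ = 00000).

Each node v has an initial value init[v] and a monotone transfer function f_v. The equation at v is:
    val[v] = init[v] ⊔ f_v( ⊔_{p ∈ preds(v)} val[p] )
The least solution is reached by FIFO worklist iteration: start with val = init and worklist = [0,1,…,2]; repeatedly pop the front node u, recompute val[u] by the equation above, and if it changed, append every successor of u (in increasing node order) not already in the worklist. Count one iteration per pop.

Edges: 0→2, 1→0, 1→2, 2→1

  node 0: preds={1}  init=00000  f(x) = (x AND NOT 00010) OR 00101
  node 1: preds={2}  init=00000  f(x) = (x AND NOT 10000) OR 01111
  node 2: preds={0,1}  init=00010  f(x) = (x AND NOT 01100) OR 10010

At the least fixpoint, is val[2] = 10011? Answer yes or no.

Trace (6 dequeues):
  [1] u=0 | in 00000 | out 00101 | prev 00000 | push {}
  [2] u=1 | in 00010 | out 01111 | prev 00000 | push {0}
  [3] u=2 | in 01111 | out 10011 | prev 00010 | push {1}
  [4] u=0 | in 01111 | out 01101 | prev 00101 | push {2}
  [5] u=1 | in 10011 | out 01111 | ==
  [6] u=2 | in 01111 | out 10011 | ==

Converged values:
  [0] 01101
  [1] 01111
  [2] 10011

yes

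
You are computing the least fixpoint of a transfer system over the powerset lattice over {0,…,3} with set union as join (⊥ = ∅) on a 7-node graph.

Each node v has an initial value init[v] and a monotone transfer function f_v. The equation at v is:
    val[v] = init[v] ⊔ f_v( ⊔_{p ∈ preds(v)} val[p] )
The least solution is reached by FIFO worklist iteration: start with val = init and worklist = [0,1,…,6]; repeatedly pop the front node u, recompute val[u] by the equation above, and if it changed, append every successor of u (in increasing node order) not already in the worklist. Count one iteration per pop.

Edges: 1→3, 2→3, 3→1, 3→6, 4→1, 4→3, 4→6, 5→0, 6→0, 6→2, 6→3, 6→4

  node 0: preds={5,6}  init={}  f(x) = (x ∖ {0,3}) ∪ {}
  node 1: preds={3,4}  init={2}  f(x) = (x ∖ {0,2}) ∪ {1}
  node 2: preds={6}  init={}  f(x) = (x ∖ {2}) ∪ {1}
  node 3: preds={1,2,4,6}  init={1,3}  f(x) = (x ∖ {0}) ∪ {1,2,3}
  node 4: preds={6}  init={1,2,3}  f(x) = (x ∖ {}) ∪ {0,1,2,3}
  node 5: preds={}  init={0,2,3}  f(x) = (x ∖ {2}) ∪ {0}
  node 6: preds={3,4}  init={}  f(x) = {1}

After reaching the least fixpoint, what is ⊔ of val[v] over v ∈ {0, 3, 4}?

{0,1,2,3}

Trace (12 dequeues):
  [1] u=0 | in {0,2,3} | out {2} | prev {} | push {}
  [2] u=1 | in {1,2,3} | out {1,2,3} | prev {2} | push {}
  [3] u=2 | in {} | out {1} | prev {} | push {}
  [4] u=3 | in {1,2,3} | out {1,2,3} | prev {1,3} | push {1}
  [5] u=4 | in {} | out {0,1,2,3} | prev {1,2,3} | push {3}
  [6] u=5 | in {} | out {0,2,3} | ==
  [7] u=6 | in {0,1,2,3} | out {1} | prev {} | push {0,2,4}
  [8] u=1 | in {0,1,2,3} | out {1,2,3} | ==
  [9] u=3 | in {0,1,2,3} | out {1,2,3} | ==
  [10] u=0 | in {0,1,2,3} | out {1,2} | prev {2} | push {}
  [11] u=2 | in {1} | out {1} | ==
  [12] u=4 | in {1} | out {0,1,2,3} | ==

Converged values:
  [0] {1,2}
  [1] {1,2,3}
  [2] {1}
  [3] {1,2,3}
  [4] {0,1,2,3}
  [5] {0,2,3}
  [6] {1}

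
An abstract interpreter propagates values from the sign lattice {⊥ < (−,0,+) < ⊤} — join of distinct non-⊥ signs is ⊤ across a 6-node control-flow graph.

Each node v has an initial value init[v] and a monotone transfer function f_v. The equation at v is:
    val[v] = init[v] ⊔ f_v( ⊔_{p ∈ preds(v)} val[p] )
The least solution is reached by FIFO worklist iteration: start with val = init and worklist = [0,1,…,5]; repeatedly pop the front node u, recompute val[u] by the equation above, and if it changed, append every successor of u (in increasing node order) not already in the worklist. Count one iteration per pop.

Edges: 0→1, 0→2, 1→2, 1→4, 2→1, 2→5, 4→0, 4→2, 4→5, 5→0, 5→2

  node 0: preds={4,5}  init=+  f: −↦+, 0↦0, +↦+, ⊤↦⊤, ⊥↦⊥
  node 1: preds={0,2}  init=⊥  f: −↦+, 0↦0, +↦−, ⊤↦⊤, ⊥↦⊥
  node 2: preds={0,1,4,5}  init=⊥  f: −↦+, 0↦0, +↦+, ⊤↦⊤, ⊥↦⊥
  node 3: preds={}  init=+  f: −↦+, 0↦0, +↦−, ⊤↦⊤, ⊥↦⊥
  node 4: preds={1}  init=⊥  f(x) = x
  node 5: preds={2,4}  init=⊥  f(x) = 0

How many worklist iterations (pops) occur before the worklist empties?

Trace (14 dequeues):
  [1] u=0 | in ⊥ | out + | ==
  [2] u=1 | in + | out − | prev ⊥ | push {}
  [3] u=2 | in ⊤ | out ⊤ | prev ⊥ | push {1}
  [4] u=3 | in ⊥ | out + | ==
  [5] u=4 | in − | out − | prev ⊥ | push {0,2}
  [6] u=5 | in ⊤ | out 0 | prev ⊥ | push {}
  [7] u=1 | in ⊤ | out ⊤ | prev − | push {4}
  [8] u=0 | in ⊤ | out ⊤ | prev + | push {1}
  [9] u=2 | in ⊤ | out ⊤ | ==
  [10] u=4 | in ⊤ | out ⊤ | prev − | push {0,2,5}
  [11] u=1 | in ⊤ | out ⊤ | ==
  [12] u=0 | in ⊤ | out ⊤ | ==
  [13] u=2 | in ⊤ | out ⊤ | ==
  [14] u=5 | in ⊤ | out 0 | ==

Converged values:
  [0] ⊤
  [1] ⊤
  [2] ⊤
  [3] +
  [4] ⊤
  [5] 0

14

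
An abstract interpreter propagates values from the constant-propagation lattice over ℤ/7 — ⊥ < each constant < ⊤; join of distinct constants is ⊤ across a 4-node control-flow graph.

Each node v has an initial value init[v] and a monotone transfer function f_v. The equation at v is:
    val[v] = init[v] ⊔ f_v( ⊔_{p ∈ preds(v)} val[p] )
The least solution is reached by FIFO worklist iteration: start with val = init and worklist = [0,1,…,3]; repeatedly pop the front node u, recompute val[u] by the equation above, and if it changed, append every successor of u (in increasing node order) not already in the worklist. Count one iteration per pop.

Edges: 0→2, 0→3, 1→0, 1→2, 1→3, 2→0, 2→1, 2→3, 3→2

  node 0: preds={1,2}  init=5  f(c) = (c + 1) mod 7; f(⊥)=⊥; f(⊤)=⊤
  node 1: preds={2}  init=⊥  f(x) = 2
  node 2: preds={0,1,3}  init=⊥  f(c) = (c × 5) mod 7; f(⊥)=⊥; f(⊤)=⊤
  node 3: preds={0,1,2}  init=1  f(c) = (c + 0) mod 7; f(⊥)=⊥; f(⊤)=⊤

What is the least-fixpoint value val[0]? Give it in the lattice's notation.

Iteration log — 8 steps:
  step 1. node 0  ⊔preds=⊥  new=5  stable
  step 2. node 1  ⊔preds=⊥  new=2  old=⊥  +wl: 0
  step 3. node 2  ⊔preds=⊤  new=⊤  old=⊥  +wl: 1
  step 4. node 3  ⊔preds=⊤  new=⊤  old=1  +wl: 2
  step 5. node 0  ⊔preds=⊤  new=⊤  old=5  +wl: 3
  step 6. node 1  ⊔preds=⊤  new=2  stable
  step 7. node 2  ⊔preds=⊤  new=⊤  stable
  step 8. node 3  ⊔preds=⊤  new=⊤  stable

Least fixpoint reached:
  node 0: ⊤
  node 1: 2
  node 2: ⊤
  node 3: ⊤

⊤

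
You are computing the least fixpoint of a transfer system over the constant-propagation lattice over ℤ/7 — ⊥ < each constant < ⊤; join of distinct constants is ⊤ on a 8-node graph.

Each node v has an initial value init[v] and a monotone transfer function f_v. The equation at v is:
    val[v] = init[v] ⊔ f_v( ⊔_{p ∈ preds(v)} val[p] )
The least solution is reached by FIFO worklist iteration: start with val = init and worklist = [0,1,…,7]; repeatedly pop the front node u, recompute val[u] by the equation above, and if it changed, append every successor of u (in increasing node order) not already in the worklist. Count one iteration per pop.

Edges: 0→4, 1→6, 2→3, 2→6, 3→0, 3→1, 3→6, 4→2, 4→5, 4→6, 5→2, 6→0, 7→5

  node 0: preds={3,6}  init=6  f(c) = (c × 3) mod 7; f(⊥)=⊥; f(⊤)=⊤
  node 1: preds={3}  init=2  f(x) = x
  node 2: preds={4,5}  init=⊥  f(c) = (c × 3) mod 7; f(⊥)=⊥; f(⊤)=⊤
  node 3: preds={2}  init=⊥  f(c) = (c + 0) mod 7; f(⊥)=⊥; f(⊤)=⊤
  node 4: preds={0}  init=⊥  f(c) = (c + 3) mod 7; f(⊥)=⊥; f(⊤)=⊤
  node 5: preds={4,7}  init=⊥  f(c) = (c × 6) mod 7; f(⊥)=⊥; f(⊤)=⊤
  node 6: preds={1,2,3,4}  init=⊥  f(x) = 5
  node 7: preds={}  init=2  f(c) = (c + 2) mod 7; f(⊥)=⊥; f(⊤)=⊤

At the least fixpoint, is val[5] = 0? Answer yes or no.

Worklist (19 pops):
  #1 pop 0: in=⊥ → 6 (no change)
  #2 pop 1: in=⊥ → 2 (no change)
  #3 pop 2: in=⊥ → ⊥ (no change)
  #4 pop 3: in=⊥ → ⊥ (no change)
  #5 pop 4: in=6 → 2 (was ⊥); enqueue [2]
  #6 pop 5: in=2 → 5 (was ⊥); enqueue []
  #7 pop 6: in=2 → 5 (was ⊥); enqueue [0]
  #8 pop 7: in=⊥ → 2 (no change)
  #9 pop 2: in=⊤ → ⊤ (was ⊥); enqueue [3,6]
  #10 pop 0: in=5 → ⊤ (was 6); enqueue [4]
  #11 pop 3: in=⊤ → ⊤ (was ⊥); enqueue [0,1]
  #12 pop 6: in=⊤ → 5 (no change)
  #13 pop 4: in=⊤ → ⊤ (was 2); enqueue [2,5,6]
  #14 pop 0: in=⊤ → ⊤ (no change)
  #15 pop 1: in=⊤ → ⊤ (was 2); enqueue []
  #16 pop 2: in=⊤ → ⊤ (no change)
  #17 pop 5: in=⊤ → ⊤ (was 5); enqueue [2]
  #18 pop 6: in=⊤ → 5 (no change)
  #19 pop 2: in=⊤ → ⊤ (no change)

Fixpoint:
  val[0] = ⊤
  val[1] = ⊤
  val[2] = ⊤
  val[3] = ⊤
  val[4] = ⊤
  val[5] = ⊤
  val[6] = 5
  val[7] = 2

no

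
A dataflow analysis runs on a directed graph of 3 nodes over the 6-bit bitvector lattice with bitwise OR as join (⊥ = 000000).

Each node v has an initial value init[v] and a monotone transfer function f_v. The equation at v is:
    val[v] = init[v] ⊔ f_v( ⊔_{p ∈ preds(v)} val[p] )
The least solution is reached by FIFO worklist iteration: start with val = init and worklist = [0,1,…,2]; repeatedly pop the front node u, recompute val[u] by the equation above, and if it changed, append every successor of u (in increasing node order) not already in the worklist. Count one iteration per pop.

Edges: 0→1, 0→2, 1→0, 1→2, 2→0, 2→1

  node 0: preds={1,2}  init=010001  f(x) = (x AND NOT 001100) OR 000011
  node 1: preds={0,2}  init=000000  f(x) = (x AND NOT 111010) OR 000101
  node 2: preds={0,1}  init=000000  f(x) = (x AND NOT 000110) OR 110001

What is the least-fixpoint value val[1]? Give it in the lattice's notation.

Trace (6 dequeues):
  [1] u=0 | in 000000 | out 010011 | prev 010001 | push {}
  [2] u=1 | in 010011 | out 000101 | prev 000000 | push {0}
  [3] u=2 | in 010111 | out 110001 | prev 000000 | push {1}
  [4] u=0 | in 110101 | out 110011 | prev 010011 | push {2}
  [5] u=1 | in 110011 | out 000101 | ==
  [6] u=2 | in 110111 | out 110001 | ==

Converged values:
  [0] 110011
  [1] 000101
  [2] 110001

000101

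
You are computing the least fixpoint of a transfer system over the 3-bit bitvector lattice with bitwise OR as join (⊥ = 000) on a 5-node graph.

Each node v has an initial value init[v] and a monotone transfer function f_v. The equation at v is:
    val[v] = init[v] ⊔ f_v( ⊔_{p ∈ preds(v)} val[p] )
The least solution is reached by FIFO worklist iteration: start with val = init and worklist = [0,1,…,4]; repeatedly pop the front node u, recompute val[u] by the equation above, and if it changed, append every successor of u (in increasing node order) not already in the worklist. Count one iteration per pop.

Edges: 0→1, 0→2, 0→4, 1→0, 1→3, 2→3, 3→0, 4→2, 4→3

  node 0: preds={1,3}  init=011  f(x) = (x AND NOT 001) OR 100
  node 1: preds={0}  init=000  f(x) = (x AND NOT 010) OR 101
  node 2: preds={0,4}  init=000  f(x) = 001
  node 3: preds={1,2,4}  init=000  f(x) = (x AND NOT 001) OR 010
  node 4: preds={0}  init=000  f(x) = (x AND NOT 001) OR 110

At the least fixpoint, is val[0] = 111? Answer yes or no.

yes

Worklist (8 pops):
  #1 pop 0: in=000 → 111 (was 011); enqueue []
  #2 pop 1: in=111 → 101 (was 000); enqueue [0]
  #3 pop 2: in=111 → 001 (was 000); enqueue []
  #4 pop 3: in=101 → 110 (was 000); enqueue []
  #5 pop 4: in=111 → 110 (was 000); enqueue [2,3]
  #6 pop 0: in=111 → 111 (no change)
  #7 pop 2: in=111 → 001 (no change)
  #8 pop 3: in=111 → 110 (no change)

Fixpoint:
  val[0] = 111
  val[1] = 101
  val[2] = 001
  val[3] = 110
  val[4] = 110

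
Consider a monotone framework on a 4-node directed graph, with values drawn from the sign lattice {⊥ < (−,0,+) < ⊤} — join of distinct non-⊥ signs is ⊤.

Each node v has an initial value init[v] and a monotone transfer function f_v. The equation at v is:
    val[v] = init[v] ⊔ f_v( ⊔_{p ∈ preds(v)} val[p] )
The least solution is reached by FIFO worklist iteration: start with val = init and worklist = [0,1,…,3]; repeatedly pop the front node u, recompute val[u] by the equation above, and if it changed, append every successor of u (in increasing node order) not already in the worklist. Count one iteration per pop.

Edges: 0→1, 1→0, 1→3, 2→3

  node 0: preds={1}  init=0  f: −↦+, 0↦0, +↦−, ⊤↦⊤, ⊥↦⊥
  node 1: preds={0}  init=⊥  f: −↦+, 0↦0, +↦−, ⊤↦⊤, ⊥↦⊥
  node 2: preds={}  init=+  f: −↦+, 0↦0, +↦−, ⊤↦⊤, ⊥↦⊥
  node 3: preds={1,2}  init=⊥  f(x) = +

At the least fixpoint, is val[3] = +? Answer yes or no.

Iteration log — 5 steps:
  step 1. node 0  ⊔preds=⊥  new=0  stable
  step 2. node 1  ⊔preds=0  new=0  old=⊥  +wl: 0
  step 3. node 2  ⊔preds=⊥  new=+  stable
  step 4. node 3  ⊔preds=⊤  new=+  old=⊥  +wl: 
  step 5. node 0  ⊔preds=0  new=0  stable

Least fixpoint reached:
  node 0: 0
  node 1: 0
  node 2: +
  node 3: +

yes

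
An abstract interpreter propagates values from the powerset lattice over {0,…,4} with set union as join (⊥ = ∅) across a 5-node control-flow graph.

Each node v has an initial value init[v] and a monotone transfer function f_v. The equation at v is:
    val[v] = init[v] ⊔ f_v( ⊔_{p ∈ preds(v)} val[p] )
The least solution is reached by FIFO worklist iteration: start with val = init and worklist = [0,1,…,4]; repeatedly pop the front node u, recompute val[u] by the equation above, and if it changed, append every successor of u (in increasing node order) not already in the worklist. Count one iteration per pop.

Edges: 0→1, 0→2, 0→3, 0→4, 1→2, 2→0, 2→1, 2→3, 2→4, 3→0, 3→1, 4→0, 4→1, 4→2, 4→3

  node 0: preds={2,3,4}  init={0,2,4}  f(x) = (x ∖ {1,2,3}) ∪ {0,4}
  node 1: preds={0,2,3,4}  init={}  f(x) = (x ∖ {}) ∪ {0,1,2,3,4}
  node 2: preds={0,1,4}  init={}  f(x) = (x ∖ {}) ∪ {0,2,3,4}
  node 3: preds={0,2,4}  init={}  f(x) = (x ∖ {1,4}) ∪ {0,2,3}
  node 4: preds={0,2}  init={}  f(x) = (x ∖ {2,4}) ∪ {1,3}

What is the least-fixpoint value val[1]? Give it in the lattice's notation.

Iteration log — 9 steps:
  step 1. node 0  ⊔preds={}  new={0,2,4}  stable
  step 2. node 1  ⊔preds={0,2,4}  new={0,1,2,3,4}  old={}  +wl: 
  step 3. node 2  ⊔preds={0,1,2,3,4}  new={0,1,2,3,4}  old={}  +wl: 0,1
  step 4. node 3  ⊔preds={0,1,2,3,4}  new={0,2,3}  old={}  +wl: 
  step 5. node 4  ⊔preds={0,1,2,3,4}  new={0,1,3}  old={}  +wl: 2,3
  step 6. node 0  ⊔preds={0,1,2,3,4}  new={0,2,4}  stable
  step 7. node 1  ⊔preds={0,1,2,3,4}  new={0,1,2,3,4}  stable
  step 8. node 2  ⊔preds={0,1,2,3,4}  new={0,1,2,3,4}  stable
  step 9. node 3  ⊔preds={0,1,2,3,4}  new={0,2,3}  stable

Least fixpoint reached:
  node 0: {0,2,4}
  node 1: {0,1,2,3,4}
  node 2: {0,1,2,3,4}
  node 3: {0,2,3}
  node 4: {0,1,3}

{0,1,2,3,4}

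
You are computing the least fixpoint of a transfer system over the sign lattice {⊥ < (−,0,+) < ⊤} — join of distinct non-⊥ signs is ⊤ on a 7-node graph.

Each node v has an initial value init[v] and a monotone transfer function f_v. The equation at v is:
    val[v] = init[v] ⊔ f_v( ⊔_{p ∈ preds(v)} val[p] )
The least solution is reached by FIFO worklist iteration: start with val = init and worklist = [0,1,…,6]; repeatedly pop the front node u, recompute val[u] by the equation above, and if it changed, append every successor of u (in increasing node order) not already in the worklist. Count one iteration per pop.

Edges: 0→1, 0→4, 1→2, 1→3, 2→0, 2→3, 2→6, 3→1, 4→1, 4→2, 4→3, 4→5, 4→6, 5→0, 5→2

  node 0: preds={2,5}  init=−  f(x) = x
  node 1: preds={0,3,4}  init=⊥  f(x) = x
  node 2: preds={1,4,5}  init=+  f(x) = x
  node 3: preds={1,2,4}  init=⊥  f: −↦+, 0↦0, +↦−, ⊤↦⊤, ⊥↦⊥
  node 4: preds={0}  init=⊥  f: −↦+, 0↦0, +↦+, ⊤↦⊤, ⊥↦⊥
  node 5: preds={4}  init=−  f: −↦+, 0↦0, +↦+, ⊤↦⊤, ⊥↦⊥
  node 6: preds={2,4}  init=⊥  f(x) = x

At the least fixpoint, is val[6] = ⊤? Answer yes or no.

Worklist (11 pops):
  #1 pop 0: in=⊤ → ⊤ (was −); enqueue []
  #2 pop 1: in=⊤ → ⊤ (was ⊥); enqueue []
  #3 pop 2: in=⊤ → ⊤ (was +); enqueue [0]
  #4 pop 3: in=⊤ → ⊤ (was ⊥); enqueue [1]
  #5 pop 4: in=⊤ → ⊤ (was ⊥); enqueue [2,3]
  #6 pop 5: in=⊤ → ⊤ (was −); enqueue []
  #7 pop 6: in=⊤ → ⊤ (was ⊥); enqueue []
  #8 pop 0: in=⊤ → ⊤ (no change)
  #9 pop 1: in=⊤ → ⊤ (no change)
  #10 pop 2: in=⊤ → ⊤ (no change)
  #11 pop 3: in=⊤ → ⊤ (no change)

Fixpoint:
  val[0] = ⊤
  val[1] = ⊤
  val[2] = ⊤
  val[3] = ⊤
  val[4] = ⊤
  val[5] = ⊤
  val[6] = ⊤

yes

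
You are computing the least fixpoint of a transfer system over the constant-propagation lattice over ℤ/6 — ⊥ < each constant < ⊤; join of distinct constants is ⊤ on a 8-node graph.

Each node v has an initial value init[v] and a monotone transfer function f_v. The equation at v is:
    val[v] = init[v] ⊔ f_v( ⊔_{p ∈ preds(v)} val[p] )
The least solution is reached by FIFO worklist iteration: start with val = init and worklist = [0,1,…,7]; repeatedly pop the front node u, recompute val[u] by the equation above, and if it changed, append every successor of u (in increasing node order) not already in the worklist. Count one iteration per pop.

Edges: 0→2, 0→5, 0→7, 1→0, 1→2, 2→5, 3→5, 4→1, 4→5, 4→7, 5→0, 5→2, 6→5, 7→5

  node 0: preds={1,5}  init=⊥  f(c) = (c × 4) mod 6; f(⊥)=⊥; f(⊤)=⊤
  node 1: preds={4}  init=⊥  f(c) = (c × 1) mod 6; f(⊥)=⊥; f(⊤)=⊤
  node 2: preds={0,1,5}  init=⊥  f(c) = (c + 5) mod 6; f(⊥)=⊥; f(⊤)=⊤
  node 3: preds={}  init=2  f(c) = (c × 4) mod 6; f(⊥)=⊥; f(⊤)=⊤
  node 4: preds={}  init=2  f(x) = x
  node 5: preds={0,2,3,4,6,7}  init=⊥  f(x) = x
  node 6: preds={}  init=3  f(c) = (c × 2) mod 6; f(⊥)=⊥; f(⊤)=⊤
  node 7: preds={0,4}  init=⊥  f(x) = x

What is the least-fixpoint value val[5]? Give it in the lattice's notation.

⊤

Worklist (13 pops):
  #1 pop 0: in=⊥ → ⊥ (no change)
  #2 pop 1: in=2 → 2 (was ⊥); enqueue [0]
  #3 pop 2: in=2 → 1 (was ⊥); enqueue []
  #4 pop 3: in=⊥ → 2 (no change)
  #5 pop 4: in=⊥ → 2 (no change)
  #6 pop 5: in=⊤ → ⊤ (was ⊥); enqueue [2]
  #7 pop 6: in=⊥ → 3 (no change)
  #8 pop 7: in=2 → 2 (was ⊥); enqueue [5]
  #9 pop 0: in=⊤ → ⊤ (was ⊥); enqueue [7]
  #10 pop 2: in=⊤ → ⊤ (was 1); enqueue []
  #11 pop 5: in=⊤ → ⊤ (no change)
  #12 pop 7: in=⊤ → ⊤ (was 2); enqueue [5]
  #13 pop 5: in=⊤ → ⊤ (no change)

Fixpoint:
  val[0] = ⊤
  val[1] = 2
  val[2] = ⊤
  val[3] = 2
  val[4] = 2
  val[5] = ⊤
  val[6] = 3
  val[7] = ⊤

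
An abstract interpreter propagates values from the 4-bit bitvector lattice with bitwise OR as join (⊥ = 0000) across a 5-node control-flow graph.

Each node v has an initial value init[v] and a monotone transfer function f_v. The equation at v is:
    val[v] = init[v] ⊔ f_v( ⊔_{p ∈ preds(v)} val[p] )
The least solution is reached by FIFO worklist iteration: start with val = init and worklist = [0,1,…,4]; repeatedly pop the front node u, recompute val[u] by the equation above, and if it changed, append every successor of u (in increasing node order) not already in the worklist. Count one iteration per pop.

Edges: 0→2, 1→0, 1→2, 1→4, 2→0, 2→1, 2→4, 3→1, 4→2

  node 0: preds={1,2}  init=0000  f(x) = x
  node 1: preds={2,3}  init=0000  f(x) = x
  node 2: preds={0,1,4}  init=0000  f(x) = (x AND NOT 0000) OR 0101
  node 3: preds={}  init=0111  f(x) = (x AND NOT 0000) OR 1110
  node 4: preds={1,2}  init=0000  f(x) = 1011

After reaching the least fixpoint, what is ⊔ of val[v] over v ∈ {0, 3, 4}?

1111

Trace (12 dequeues):
  [1] u=0 | in 0000 | out 0000 | ==
  [2] u=1 | in 0111 | out 0111 | prev 0000 | push {0}
  [3] u=2 | in 0111 | out 0111 | prev 0000 | push {1}
  [4] u=3 | in 0000 | out 1111 | prev 0111 | push {}
  [5] u=4 | in 0111 | out 1011 | prev 0000 | push {2}
  [6] u=0 | in 0111 | out 0111 | prev 0000 | push {}
  [7] u=1 | in 1111 | out 1111 | prev 0111 | push {0,4}
  [8] u=2 | in 1111 | out 1111 | prev 0111 | push {1}
  [9] u=0 | in 1111 | out 1111 | prev 0111 | push {2}
  [10] u=4 | in 1111 | out 1011 | ==
  [11] u=1 | in 1111 | out 1111 | ==
  [12] u=2 | in 1111 | out 1111 | ==

Converged values:
  [0] 1111
  [1] 1111
  [2] 1111
  [3] 1111
  [4] 1011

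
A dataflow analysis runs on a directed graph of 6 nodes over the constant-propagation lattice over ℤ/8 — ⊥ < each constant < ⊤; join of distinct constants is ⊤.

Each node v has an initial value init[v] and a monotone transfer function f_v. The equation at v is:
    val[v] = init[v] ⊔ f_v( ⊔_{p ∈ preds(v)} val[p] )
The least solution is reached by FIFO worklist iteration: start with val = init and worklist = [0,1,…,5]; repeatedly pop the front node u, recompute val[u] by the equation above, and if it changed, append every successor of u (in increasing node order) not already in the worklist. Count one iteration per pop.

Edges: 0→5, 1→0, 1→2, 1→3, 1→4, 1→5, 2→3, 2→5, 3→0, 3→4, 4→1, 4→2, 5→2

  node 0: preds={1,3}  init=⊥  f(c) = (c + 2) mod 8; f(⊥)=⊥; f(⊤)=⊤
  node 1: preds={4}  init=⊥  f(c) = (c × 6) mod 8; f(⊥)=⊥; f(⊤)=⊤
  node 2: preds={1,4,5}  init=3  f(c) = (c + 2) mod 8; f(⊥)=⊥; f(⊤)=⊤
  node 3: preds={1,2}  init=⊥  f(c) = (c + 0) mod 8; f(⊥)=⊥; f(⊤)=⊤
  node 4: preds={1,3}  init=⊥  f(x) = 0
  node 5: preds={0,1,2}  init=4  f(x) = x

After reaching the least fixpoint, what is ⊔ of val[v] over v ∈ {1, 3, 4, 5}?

⊤

Worklist (13 pops):
  #1 pop 0: in=⊥ → ⊥ (no change)
  #2 pop 1: in=⊥ → ⊥ (no change)
  #3 pop 2: in=4 → ⊤ (was 3); enqueue []
  #4 pop 3: in=⊤ → ⊤ (was ⊥); enqueue [0]
  #5 pop 4: in=⊤ → 0 (was ⊥); enqueue [1,2]
  #6 pop 5: in=⊤ → ⊤ (was 4); enqueue []
  #7 pop 0: in=⊤ → ⊤ (was ⊥); enqueue [5]
  #8 pop 1: in=0 → 0 (was ⊥); enqueue [0,3,4]
  #9 pop 2: in=⊤ → ⊤ (no change)
  #10 pop 5: in=⊤ → ⊤ (no change)
  #11 pop 0: in=⊤ → ⊤ (no change)
  #12 pop 3: in=⊤ → ⊤ (no change)
  #13 pop 4: in=⊤ → 0 (no change)

Fixpoint:
  val[0] = ⊤
  val[1] = 0
  val[2] = ⊤
  val[3] = ⊤
  val[4] = 0
  val[5] = ⊤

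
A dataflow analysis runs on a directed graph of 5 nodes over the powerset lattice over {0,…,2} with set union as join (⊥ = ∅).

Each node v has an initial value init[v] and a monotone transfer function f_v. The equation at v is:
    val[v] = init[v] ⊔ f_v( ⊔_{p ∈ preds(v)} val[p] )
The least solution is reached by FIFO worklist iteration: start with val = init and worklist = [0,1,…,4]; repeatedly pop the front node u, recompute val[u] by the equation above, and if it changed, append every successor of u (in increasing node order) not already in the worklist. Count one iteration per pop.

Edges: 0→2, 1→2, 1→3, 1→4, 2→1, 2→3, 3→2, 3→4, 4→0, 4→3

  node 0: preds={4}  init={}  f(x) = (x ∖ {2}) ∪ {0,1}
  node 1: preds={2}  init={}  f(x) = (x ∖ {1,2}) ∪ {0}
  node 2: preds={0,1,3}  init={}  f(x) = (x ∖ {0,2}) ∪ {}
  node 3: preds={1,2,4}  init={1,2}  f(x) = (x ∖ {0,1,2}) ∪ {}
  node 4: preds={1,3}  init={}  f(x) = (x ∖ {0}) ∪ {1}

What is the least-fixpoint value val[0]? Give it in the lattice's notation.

{0,1}

Iteration log — 8 steps:
  step 1. node 0  ⊔preds={}  new={0,1}  old={}  +wl: 
  step 2. node 1  ⊔preds={}  new={0}  old={}  +wl: 
  step 3. node 2  ⊔preds={0,1,2}  new={1}  old={}  +wl: 1
  step 4. node 3  ⊔preds={0,1}  new={1,2}  stable
  step 5. node 4  ⊔preds={0,1,2}  new={1,2}  old={}  +wl: 0,3
  step 6. node 1  ⊔preds={1}  new={0}  stable
  step 7. node 0  ⊔preds={1,2}  new={0,1}  stable
  step 8. node 3  ⊔preds={0,1,2}  new={1,2}  stable

Least fixpoint reached:
  node 0: {0,1}
  node 1: {0}
  node 2: {1}
  node 3: {1,2}
  node 4: {1,2}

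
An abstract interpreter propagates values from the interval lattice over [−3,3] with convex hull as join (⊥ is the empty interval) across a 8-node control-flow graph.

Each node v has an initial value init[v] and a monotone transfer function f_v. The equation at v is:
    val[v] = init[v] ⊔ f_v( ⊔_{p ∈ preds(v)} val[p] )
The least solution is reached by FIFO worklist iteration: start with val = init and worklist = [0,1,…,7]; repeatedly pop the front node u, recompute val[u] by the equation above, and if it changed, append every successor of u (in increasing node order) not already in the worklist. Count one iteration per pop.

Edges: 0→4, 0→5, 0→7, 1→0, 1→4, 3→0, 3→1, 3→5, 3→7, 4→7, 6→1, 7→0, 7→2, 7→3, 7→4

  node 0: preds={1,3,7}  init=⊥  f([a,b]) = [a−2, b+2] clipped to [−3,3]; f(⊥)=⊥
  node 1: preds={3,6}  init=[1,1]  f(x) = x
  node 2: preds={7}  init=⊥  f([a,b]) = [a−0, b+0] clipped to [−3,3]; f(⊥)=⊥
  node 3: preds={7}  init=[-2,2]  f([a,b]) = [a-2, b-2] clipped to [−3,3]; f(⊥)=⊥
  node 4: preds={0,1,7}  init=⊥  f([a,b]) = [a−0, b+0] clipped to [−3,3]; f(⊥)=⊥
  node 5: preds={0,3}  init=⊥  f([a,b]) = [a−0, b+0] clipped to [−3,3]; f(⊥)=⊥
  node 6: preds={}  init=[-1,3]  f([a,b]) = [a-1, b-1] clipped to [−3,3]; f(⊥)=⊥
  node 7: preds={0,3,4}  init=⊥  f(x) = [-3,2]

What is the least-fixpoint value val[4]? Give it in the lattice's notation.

[-3,3]

Worklist (18 pops):
  #1 pop 0: in=[-2,2] → [-3,3] (was ⊥); enqueue []
  #2 pop 1: in=[-2,3] → [-2,3] (was [1,1]); enqueue [0]
  #3 pop 2: in=⊥ → ⊥ (no change)
  #4 pop 3: in=⊥ → [-2,2] (no change)
  #5 pop 4: in=[-3,3] → [-3,3] (was ⊥); enqueue []
  #6 pop 5: in=[-3,3] → [-3,3] (was ⊥); enqueue []
  #7 pop 6: in=⊥ → [-1,3] (no change)
  #8 pop 7: in=[-3,3] → [-3,2] (was ⊥); enqueue [2,3,4]
  #9 pop 0: in=[-3,3] → [-3,3] (no change)
  #10 pop 2: in=[-3,2] → [-3,2] (was ⊥); enqueue []
  #11 pop 3: in=[-3,2] → [-3,2] (was [-2,2]); enqueue [0,1,5,7]
  #12 pop 4: in=[-3,3] → [-3,3] (no change)
  #13 pop 0: in=[-3,3] → [-3,3] (no change)
  #14 pop 1: in=[-3,3] → [-3,3] (was [-2,3]); enqueue [0,4]
  #15 pop 5: in=[-3,3] → [-3,3] (no change)
  #16 pop 7: in=[-3,3] → [-3,2] (no change)
  #17 pop 0: in=[-3,3] → [-3,3] (no change)
  #18 pop 4: in=[-3,3] → [-3,3] (no change)

Fixpoint:
  val[0] = [-3,3]
  val[1] = [-3,3]
  val[2] = [-3,2]
  val[3] = [-3,2]
  val[4] = [-3,3]
  val[5] = [-3,3]
  val[6] = [-1,3]
  val[7] = [-3,2]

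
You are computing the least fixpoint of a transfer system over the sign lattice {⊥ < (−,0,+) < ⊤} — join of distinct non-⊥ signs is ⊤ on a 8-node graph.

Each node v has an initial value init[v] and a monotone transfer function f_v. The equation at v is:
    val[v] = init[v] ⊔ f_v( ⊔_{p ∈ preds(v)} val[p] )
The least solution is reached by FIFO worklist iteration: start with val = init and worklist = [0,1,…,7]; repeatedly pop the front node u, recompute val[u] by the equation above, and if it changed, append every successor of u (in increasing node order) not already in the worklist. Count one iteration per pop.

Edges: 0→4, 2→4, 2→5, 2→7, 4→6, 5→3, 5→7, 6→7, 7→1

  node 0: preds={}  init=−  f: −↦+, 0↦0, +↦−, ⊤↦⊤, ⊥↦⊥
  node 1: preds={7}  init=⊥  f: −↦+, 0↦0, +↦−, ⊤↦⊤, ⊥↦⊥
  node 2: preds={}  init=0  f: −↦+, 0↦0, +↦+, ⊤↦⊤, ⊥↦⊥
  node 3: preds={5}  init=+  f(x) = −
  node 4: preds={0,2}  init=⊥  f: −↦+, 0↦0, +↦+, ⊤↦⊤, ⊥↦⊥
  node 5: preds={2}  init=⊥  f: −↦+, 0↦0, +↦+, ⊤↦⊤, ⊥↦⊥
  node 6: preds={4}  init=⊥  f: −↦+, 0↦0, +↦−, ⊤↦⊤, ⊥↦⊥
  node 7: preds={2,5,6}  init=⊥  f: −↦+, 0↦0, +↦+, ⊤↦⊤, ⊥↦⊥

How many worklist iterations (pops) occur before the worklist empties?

Iteration log — 10 steps:
  step 1. node 0  ⊔preds=⊥  new=−  stable
  step 2. node 1  ⊔preds=⊥  new=⊥  stable
  step 3. node 2  ⊔preds=⊥  new=0  stable
  step 4. node 3  ⊔preds=⊥  new=⊤  old=+  +wl: 
  step 5. node 4  ⊔preds=⊤  new=⊤  old=⊥  +wl: 
  step 6. node 5  ⊔preds=0  new=0  old=⊥  +wl: 3
  step 7. node 6  ⊔preds=⊤  new=⊤  old=⊥  +wl: 
  step 8. node 7  ⊔preds=⊤  new=⊤  old=⊥  +wl: 1
  step 9. node 3  ⊔preds=0  new=⊤  stable
  step 10. node 1  ⊔preds=⊤  new=⊤  old=⊥  +wl: 

Least fixpoint reached:
  node 0: −
  node 1: ⊤
  node 2: 0
  node 3: ⊤
  node 4: ⊤
  node 5: 0
  node 6: ⊤
  node 7: ⊤

10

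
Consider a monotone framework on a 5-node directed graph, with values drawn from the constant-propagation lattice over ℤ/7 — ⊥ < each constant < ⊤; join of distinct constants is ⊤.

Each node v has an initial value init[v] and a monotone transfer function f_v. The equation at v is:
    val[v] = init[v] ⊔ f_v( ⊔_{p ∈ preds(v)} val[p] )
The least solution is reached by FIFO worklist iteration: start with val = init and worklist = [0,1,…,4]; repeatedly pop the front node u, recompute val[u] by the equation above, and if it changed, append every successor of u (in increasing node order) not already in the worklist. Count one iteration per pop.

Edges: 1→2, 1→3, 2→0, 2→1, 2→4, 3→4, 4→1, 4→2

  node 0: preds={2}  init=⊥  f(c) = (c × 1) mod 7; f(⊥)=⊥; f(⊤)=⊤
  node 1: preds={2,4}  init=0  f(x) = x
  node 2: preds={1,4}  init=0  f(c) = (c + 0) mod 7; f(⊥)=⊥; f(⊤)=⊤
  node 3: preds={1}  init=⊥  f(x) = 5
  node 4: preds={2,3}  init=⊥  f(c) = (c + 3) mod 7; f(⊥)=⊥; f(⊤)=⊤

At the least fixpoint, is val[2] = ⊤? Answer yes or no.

Trace (11 dequeues):
  [1] u=0 | in 0 | out 0 | prev ⊥ | push {}
  [2] u=1 | in 0 | out 0 | ==
  [3] u=2 | in 0 | out 0 | ==
  [4] u=3 | in 0 | out 5 | prev ⊥ | push {}
  [5] u=4 | in ⊤ | out ⊤ | prev ⊥ | push {1,2}
  [6] u=1 | in ⊤ | out ⊤ | prev 0 | push {3}
  [7] u=2 | in ⊤ | out ⊤ | prev 0 | push {0,1,4}
  [8] u=3 | in ⊤ | out 5 | ==
  [9] u=0 | in ⊤ | out ⊤ | prev 0 | push {}
  [10] u=1 | in ⊤ | out ⊤ | ==
  [11] u=4 | in ⊤ | out ⊤ | ==

Converged values:
  [0] ⊤
  [1] ⊤
  [2] ⊤
  [3] 5
  [4] ⊤

yes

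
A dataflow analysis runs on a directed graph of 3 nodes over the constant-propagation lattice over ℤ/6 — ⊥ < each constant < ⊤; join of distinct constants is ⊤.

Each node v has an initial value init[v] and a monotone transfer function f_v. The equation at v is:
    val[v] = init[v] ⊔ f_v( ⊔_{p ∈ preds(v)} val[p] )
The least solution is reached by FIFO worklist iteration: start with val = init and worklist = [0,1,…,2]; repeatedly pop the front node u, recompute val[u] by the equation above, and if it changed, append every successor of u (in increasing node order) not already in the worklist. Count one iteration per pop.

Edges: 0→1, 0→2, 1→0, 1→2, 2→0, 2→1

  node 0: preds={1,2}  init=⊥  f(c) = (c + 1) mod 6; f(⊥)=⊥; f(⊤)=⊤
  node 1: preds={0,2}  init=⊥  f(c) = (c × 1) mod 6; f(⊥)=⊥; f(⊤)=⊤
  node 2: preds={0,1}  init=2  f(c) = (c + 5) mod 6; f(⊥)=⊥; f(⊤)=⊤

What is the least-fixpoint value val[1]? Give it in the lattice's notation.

⊤

Worklist (6 pops):
  #1 pop 0: in=2 → 3 (was ⊥); enqueue []
  #2 pop 1: in=⊤ → ⊤ (was ⊥); enqueue [0]
  #3 pop 2: in=⊤ → ⊤ (was 2); enqueue [1]
  #4 pop 0: in=⊤ → ⊤ (was 3); enqueue [2]
  #5 pop 1: in=⊤ → ⊤ (no change)
  #6 pop 2: in=⊤ → ⊤ (no change)

Fixpoint:
  val[0] = ⊤
  val[1] = ⊤
  val[2] = ⊤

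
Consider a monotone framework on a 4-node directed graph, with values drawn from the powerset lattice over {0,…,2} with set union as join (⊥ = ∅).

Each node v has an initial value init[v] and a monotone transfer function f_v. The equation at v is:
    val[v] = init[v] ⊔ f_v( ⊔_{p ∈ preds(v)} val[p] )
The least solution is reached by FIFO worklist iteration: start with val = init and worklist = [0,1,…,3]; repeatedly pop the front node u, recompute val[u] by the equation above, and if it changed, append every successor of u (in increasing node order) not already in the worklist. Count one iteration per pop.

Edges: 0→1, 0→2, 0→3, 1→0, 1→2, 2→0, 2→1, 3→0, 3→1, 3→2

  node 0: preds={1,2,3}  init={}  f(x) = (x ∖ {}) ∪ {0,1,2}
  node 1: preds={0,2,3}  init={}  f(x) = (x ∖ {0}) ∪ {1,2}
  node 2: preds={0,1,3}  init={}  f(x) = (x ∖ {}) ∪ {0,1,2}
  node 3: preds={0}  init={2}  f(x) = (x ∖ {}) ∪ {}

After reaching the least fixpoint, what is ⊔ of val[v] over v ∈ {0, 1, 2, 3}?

{0,1,2}

Worklist (7 pops):
  #1 pop 0: in={2} → {0,1,2} (was {}); enqueue []
  #2 pop 1: in={0,1,2} → {1,2} (was {}); enqueue [0]
  #3 pop 2: in={0,1,2} → {0,1,2} (was {}); enqueue [1]
  #4 pop 3: in={0,1,2} → {0,1,2} (was {2}); enqueue [2]
  #5 pop 0: in={0,1,2} → {0,1,2} (no change)
  #6 pop 1: in={0,1,2} → {1,2} (no change)
  #7 pop 2: in={0,1,2} → {0,1,2} (no change)

Fixpoint:
  val[0] = {0,1,2}
  val[1] = {1,2}
  val[2] = {0,1,2}
  val[3] = {0,1,2}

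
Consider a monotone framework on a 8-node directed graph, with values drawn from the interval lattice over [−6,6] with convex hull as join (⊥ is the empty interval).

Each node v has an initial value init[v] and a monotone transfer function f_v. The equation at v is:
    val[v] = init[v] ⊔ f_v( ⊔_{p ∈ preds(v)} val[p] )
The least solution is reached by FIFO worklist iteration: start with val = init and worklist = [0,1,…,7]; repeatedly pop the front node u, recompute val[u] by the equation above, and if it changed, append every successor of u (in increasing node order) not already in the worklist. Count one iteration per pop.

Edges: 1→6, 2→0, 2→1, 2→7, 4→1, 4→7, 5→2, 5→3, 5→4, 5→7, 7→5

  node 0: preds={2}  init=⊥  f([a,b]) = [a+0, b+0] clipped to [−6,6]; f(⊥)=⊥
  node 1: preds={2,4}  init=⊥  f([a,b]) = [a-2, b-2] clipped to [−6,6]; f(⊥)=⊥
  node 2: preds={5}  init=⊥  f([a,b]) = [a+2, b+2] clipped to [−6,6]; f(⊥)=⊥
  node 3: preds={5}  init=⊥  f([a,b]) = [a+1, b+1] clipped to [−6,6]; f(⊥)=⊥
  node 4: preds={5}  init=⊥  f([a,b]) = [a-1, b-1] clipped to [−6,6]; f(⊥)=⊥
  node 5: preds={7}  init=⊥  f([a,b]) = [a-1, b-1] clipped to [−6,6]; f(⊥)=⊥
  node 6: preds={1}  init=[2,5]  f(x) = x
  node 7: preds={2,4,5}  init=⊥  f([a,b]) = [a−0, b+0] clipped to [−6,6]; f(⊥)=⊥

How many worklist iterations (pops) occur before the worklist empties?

Iteration log — 8 steps:
  step 1. node 0  ⊔preds=⊥  new=⊥  stable
  step 2. node 1  ⊔preds=⊥  new=⊥  stable
  step 3. node 2  ⊔preds=⊥  new=⊥  stable
  step 4. node 3  ⊔preds=⊥  new=⊥  stable
  step 5. node 4  ⊔preds=⊥  new=⊥  stable
  step 6. node 5  ⊔preds=⊥  new=⊥  stable
  step 7. node 6  ⊔preds=⊥  new=[2,5]  stable
  step 8. node 7  ⊔preds=⊥  new=⊥  stable

Least fixpoint reached:
  node 0: ⊥
  node 1: ⊥
  node 2: ⊥
  node 3: ⊥
  node 4: ⊥
  node 5: ⊥
  node 6: [2,5]
  node 7: ⊥

8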